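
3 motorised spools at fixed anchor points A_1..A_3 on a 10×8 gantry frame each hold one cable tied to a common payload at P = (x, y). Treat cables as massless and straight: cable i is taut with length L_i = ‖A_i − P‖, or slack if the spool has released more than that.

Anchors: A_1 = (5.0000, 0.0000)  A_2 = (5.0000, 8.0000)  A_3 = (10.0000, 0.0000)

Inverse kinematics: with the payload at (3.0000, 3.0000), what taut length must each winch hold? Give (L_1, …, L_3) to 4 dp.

L_1: Δ = A_1−P = (2.0000, -3.0000) → ‖Δ‖ = √13.0000 = 3.6056
L_2: Δ = A_2−P = (2.0000, 5.0000) → ‖Δ‖ = √29.0000 = 5.3852
L_3: Δ = A_3−P = (7.0000, -3.0000) → ‖Δ‖ = √58.0000 = 7.6158

(3.6056, 5.3852, 7.6158)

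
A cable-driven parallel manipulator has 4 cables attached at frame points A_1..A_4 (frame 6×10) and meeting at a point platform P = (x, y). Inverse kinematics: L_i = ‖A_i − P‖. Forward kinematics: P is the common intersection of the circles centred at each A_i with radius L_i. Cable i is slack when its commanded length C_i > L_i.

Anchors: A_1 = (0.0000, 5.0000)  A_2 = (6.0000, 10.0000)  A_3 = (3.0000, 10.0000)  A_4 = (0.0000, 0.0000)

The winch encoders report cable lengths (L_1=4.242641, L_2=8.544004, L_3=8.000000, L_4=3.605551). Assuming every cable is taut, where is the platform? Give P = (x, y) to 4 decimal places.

(3.0000, 2.0000)

each cable: (A_i−P)·(A_i−P) = L_i²; let c_i = ‖A_i‖²−L_i²
c_1 = 0.0000+25.0000−18.0000 = 7.0000
row 1: -12.0000x − 10.0000y = -56.0000  (c_2=63.0000)
row 2: -6.0000x − 10.0000y = -38.0000  (c_3=45.0000)
row 3: 0.0000x + 10.0000y = 20.0000  (c_4=-13.0000)
Cramer on rows 1–2 → x = 3.0000, y = 2.0000
check cable 4: ‖A_4−P‖² = 13.0000 ≈ L_4² = 13.0000 ✓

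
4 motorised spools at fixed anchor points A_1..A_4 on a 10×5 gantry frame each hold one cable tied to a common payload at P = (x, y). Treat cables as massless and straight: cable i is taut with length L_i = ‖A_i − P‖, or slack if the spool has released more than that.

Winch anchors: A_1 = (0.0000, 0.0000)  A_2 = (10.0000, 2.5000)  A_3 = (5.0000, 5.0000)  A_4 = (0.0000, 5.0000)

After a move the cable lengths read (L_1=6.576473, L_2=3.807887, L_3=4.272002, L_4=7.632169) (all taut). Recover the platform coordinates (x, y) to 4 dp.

each cable: (A_i−P)·(A_i−P) = L_i²; let k_i = ‖A_i‖²−L_i²
k_1 = 0.0000+0.0000−43.2500 = -43.2500
row 1: -20.0000x − 5.0000y = -135.0000  (k_2=91.7500)
row 2: -10.0000x − 10.0000y = -75.0000  (k_3=31.7500)
row 3: 0.0000x − 10.0000y = -10.0000  (k_4=-33.2500)
Cramer on rows 1–2 → x = 6.5000, y = 1.0000
check cable 4: ‖A_4−P‖² = 58.2500 ≈ L_4² = 58.2500 ✓

(6.5000, 1.0000)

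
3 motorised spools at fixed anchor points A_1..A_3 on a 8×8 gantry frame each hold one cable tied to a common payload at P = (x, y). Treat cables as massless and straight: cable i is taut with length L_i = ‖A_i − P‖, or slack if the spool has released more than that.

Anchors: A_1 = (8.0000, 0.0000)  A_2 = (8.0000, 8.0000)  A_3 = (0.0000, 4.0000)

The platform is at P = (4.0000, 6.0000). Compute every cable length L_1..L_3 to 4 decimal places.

L_1 = √((8.0000−4.0000)² + (0.0000−6.0000)²) = 7.2111
L_2 = √((8.0000−4.0000)² + (8.0000−6.0000)²) = 4.4721
L_3 = √((0.0000−4.0000)² + (4.0000−6.0000)²) = 4.4721

(7.2111, 4.4721, 4.4721)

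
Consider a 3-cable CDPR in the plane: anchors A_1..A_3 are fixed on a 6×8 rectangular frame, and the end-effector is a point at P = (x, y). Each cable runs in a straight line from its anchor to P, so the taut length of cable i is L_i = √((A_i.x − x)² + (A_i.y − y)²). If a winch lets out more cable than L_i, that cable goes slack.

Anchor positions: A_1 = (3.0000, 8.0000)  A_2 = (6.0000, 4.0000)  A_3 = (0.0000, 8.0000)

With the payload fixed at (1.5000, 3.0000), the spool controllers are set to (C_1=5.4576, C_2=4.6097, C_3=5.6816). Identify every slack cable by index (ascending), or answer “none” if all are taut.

1, 3

i=1: geometric 5.2202 vs commanded 5.4576 ⇒ slack
i=2: geometric 4.6098 vs commanded 4.6097 ⇒ taut
i=3: geometric 5.2202 vs commanded 5.6816 ⇒ slack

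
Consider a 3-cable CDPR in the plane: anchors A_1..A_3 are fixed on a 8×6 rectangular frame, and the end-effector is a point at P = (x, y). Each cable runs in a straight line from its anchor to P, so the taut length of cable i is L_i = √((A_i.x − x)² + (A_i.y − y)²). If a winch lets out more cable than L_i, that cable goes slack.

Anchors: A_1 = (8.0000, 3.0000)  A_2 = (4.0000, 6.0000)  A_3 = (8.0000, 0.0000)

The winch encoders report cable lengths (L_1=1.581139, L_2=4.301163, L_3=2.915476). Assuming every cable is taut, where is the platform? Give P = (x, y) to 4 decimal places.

each cable: (A_i−P)·(A_i−P) = L_i²; let c_i = ‖A_i‖²−L_i²
c_1 = 64.0000+9.0000−2.5000 = 70.5000
row 1: 8.0000x − 6.0000y = 37.0000  (c_2=33.5000)
row 2: 0.0000x + 6.0000y = 15.0000  (c_3=55.5000)
Cramer on rows 1–2 → x = 6.5000, y = 2.5000

(6.5000, 2.5000)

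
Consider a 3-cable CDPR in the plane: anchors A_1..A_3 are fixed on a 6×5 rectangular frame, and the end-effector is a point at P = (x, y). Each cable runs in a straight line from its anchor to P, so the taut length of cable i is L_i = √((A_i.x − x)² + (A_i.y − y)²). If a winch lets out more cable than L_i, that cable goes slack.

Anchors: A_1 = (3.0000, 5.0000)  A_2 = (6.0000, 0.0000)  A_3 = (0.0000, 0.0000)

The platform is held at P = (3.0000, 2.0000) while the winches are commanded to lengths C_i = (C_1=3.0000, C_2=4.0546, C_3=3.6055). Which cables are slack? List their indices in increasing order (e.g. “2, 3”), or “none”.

i=1: geometric 3.0000 vs commanded 3.0000 ⇒ taut
i=2: geometric 3.6056 vs commanded 4.0546 ⇒ slack
i=3: geometric 3.6056 vs commanded 3.6055 ⇒ taut

2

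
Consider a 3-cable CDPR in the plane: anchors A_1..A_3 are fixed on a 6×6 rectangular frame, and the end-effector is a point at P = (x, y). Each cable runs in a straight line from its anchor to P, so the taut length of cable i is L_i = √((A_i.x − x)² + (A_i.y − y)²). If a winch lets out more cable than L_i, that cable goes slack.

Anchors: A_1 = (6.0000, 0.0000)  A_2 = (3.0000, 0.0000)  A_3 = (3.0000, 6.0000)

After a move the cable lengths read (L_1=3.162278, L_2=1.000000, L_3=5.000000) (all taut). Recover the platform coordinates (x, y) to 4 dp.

(3.0000, 1.0000)

circle eqns → linear via eq_j − eq_1; set q_j = A_j·A_j − L_j²
q_1 = 36.0000+0.0000−10.0000 = 26.0000
6.0000·x + 0.0000·y = q_1−q_2 = 18.0000
6.0000·x − 12.0000·y = q_1−q_3 = 6.0000
solve first two rows → x=3.0000, y=1.0000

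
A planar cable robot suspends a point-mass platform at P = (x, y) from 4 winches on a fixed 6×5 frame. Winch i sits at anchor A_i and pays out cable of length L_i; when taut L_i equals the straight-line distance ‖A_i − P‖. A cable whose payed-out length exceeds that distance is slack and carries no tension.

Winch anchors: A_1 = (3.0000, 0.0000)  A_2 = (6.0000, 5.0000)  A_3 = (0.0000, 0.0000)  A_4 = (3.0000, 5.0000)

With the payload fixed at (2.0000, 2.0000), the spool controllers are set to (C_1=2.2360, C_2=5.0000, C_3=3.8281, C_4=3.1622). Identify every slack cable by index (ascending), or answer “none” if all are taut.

3

cable 1: √((1.0000)²+(-2.0000)²)=2.2361, C_1=2.2360: taut
cable 2: √((4.0000)²+(3.0000)²)=5.0000, C_2=5.0000: taut
cable 3: √((-2.0000)²+(-2.0000)²)=2.8284, C_3=3.8281: slack
cable 4: √((1.0000)²+(3.0000)²)=3.1623, C_4=3.1622: taut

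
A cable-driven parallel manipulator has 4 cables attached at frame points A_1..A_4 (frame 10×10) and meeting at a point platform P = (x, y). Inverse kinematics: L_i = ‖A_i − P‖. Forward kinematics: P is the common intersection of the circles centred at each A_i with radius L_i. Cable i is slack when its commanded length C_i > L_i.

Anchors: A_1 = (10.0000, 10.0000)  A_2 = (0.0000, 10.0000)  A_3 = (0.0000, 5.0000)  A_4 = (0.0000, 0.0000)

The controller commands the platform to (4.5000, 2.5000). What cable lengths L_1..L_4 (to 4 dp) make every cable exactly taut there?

L_1: Δ = A_1−P = (5.5000, 7.5000) → ‖Δ‖ = √86.5000 = 9.3005
L_2: Δ = A_2−P = (-4.5000, 7.5000) → ‖Δ‖ = √76.5000 = 8.7464
L_3: Δ = A_3−P = (-4.5000, 2.5000) → ‖Δ‖ = √26.5000 = 5.1478
L_4: Δ = A_4−P = (-4.5000, -2.5000) → ‖Δ‖ = √26.5000 = 5.1478

(9.3005, 8.7464, 5.1478, 5.1478)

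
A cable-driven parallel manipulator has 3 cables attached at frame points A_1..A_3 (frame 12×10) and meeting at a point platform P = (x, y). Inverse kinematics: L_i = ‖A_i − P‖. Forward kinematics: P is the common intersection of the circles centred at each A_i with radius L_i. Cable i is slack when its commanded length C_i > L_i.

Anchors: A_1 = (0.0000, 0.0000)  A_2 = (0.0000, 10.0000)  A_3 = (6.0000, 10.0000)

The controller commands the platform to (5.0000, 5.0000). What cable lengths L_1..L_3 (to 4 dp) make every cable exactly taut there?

cable 1: Δx=-5.0000, Δy=-5.0000; L_1 = √(Δx²+Δy²) = 7.0711
cable 2: Δx=-5.0000, Δy=5.0000; L_2 = √(Δx²+Δy²) = 7.0711
cable 3: Δx=1.0000, Δy=5.0000; L_3 = √(Δx²+Δy²) = 5.0990

(7.0711, 7.0711, 5.0990)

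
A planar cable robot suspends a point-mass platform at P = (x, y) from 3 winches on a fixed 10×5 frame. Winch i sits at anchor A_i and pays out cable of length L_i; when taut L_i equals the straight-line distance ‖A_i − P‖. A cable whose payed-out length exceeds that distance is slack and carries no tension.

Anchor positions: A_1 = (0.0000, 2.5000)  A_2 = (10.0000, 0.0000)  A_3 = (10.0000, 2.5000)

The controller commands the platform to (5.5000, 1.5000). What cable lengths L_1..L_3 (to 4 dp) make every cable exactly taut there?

(5.5902, 4.7434, 4.6098)

cable 1: Δx=-5.5000, Δy=1.0000; L_1 = √(Δx²+Δy²) = 5.5902
cable 2: Δx=4.5000, Δy=-1.5000; L_2 = √(Δx²+Δy²) = 4.7434
cable 3: Δx=4.5000, Δy=1.0000; L_3 = √(Δx²+Δy²) = 4.6098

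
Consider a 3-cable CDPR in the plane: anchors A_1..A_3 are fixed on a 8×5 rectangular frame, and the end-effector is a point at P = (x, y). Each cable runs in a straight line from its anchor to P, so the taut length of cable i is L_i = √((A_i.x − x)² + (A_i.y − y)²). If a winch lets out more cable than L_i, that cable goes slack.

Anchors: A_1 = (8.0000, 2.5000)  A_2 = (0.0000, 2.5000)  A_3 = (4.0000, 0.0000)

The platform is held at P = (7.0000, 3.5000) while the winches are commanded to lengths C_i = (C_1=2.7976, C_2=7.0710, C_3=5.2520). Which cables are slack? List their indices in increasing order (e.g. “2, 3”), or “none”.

1, 3

i=1: geometric 1.4142 vs commanded 2.7976 ⇒ slack
i=2: geometric 7.0711 vs commanded 7.0710 ⇒ taut
i=3: geometric 4.6098 vs commanded 5.2520 ⇒ slack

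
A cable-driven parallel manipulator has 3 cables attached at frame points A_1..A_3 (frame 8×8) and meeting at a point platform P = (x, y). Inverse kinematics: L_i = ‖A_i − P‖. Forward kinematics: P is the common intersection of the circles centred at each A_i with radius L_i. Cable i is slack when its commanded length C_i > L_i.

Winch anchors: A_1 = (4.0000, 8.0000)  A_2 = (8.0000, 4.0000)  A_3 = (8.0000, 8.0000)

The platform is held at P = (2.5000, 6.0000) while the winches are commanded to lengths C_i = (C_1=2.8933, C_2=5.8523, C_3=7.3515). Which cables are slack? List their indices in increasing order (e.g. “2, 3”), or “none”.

cable 1: √((1.5000)²+(2.0000)²)=2.5000, C_1=2.8933: slack
cable 2: √((5.5000)²+(-2.0000)²)=5.8523, C_2=5.8523: taut
cable 3: √((5.5000)²+(2.0000)²)=5.8523, C_3=7.3515: slack

1, 3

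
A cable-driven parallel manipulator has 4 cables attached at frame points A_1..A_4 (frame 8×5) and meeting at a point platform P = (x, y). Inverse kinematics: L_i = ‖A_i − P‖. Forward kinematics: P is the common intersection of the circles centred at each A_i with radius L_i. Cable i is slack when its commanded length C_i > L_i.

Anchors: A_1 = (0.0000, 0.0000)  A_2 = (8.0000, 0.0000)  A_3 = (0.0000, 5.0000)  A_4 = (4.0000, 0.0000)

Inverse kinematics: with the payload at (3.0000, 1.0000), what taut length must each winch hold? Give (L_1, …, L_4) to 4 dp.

(3.1623, 5.0990, 5.0000, 1.4142)

cable 1: Δx=-3.0000, Δy=-1.0000; L_1 = √(Δx²+Δy²) = 3.1623
cable 2: Δx=5.0000, Δy=-1.0000; L_2 = √(Δx²+Δy²) = 5.0990
cable 3: Δx=-3.0000, Δy=4.0000; L_3 = √(Δx²+Δy²) = 5.0000
cable 4: Δx=1.0000, Δy=-1.0000; L_4 = √(Δx²+Δy²) = 1.4142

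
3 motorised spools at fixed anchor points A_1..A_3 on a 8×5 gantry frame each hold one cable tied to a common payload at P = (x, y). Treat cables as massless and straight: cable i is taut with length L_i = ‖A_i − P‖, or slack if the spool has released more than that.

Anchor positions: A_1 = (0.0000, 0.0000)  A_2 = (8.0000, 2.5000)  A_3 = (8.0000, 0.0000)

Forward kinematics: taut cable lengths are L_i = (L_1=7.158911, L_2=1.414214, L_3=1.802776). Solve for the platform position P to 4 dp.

(7.0000, 1.5000)

each cable: (A_i−P)·(A_i−P) = L_i²; let k_i = ‖A_i‖²−L_i²
k_1 = 0.0000+0.0000−51.2500 = -51.2500
row 1: -16.0000x − 5.0000y = -119.5000  (k_2=68.2500)
row 2: -16.0000x + 0.0000y = -112.0000  (k_3=60.7500)
Cramer on rows 1–2 → x = 7.0000, y = 1.5000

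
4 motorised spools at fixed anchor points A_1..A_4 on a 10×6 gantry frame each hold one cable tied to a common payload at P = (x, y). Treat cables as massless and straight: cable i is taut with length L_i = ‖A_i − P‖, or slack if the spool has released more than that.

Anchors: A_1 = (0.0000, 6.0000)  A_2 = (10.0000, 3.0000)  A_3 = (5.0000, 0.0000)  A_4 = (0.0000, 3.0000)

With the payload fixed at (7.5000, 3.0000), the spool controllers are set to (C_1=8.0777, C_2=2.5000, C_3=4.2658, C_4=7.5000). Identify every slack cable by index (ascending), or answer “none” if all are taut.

3

i=1: geometric 8.0777 vs commanded 8.0777 ⇒ taut
i=2: geometric 2.5000 vs commanded 2.5000 ⇒ taut
i=3: geometric 3.9051 vs commanded 4.2658 ⇒ slack
i=4: geometric 7.5000 vs commanded 7.5000 ⇒ taut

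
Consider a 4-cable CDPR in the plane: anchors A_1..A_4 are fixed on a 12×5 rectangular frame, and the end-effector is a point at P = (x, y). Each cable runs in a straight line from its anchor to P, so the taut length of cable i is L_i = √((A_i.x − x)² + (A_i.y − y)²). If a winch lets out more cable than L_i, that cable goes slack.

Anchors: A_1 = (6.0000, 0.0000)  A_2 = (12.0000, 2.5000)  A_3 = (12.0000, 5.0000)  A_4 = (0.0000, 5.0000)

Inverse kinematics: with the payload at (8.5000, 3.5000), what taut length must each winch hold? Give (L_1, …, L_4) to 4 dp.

(4.3012, 3.6401, 3.8079, 8.6313)

cable 1: Δx=-2.5000, Δy=-3.5000; L_1 = √(Δx²+Δy²) = 4.3012
cable 2: Δx=3.5000, Δy=-1.0000; L_2 = √(Δx²+Δy²) = 3.6401
cable 3: Δx=3.5000, Δy=1.5000; L_3 = √(Δx²+Δy²) = 3.8079
cable 4: Δx=-8.5000, Δy=1.5000; L_4 = √(Δx²+Δy²) = 8.6313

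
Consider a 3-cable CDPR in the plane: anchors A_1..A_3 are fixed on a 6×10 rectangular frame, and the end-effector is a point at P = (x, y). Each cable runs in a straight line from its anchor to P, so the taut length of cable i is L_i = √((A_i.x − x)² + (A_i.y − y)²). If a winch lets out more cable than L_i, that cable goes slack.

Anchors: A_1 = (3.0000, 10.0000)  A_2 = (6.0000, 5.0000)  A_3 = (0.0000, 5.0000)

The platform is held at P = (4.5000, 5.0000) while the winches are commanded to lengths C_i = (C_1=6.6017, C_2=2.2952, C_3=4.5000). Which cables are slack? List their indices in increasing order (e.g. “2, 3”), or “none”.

i=1: geometric 5.2202 vs commanded 6.6017 ⇒ slack
i=2: geometric 1.5000 vs commanded 2.2952 ⇒ slack
i=3: geometric 4.5000 vs commanded 4.5000 ⇒ taut

1, 2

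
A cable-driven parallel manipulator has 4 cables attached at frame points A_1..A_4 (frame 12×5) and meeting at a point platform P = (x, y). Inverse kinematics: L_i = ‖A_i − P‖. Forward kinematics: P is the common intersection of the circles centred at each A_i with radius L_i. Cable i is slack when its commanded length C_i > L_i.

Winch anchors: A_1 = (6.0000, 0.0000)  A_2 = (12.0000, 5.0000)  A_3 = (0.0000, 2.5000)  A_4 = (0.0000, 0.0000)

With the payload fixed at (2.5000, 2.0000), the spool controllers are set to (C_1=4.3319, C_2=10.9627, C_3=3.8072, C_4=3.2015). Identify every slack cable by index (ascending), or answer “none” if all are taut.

1, 2, 3

cable 1: L_1 = ‖A_1−P‖ = 4.0311;  C_1 = 4.3319 → slack
cable 2: L_2 = ‖A_2−P‖ = 9.9624;  C_2 = 10.9627 → slack
cable 3: L_3 = ‖A_3−P‖ = 2.5495;  C_3 = 3.8072 → slack
cable 4: L_4 = ‖A_4−P‖ = 3.2016;  C_4 = 3.2015 → taut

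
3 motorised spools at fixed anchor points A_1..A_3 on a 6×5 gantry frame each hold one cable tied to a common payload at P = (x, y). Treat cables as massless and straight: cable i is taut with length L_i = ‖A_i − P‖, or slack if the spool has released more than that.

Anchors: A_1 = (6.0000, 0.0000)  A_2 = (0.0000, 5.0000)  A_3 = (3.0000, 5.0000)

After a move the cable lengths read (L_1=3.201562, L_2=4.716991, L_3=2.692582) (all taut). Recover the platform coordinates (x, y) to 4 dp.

(4.0000, 2.5000)

expand ‖A_i−P‖²=L_i² and subtract eq 1 (q_i ≔ ‖A_i‖²−L_i²)
q_1 = 36.0000+0.0000−10.2500 = 25.7500
eq1−eq2 → [12.0000  -10.0000]·P = 23.0000
eq1−eq3 → [6.0000  -10.0000]·P = -1.0000
2×2 solve → P = (4.0000, 2.5000)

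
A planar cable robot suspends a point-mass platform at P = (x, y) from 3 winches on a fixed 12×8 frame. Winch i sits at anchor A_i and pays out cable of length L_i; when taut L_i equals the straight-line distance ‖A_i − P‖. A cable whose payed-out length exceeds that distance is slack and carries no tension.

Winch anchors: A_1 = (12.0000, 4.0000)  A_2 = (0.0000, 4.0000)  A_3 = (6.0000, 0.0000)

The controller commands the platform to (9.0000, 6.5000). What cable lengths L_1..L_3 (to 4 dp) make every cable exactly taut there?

cable 1: Δx=3.0000, Δy=-2.5000; L_1 = √(Δx²+Δy²) = 3.9051
cable 2: Δx=-9.0000, Δy=-2.5000; L_2 = √(Δx²+Δy²) = 9.3408
cable 3: Δx=-3.0000, Δy=-6.5000; L_3 = √(Δx²+Δy²) = 7.1589

(3.9051, 9.3408, 7.1589)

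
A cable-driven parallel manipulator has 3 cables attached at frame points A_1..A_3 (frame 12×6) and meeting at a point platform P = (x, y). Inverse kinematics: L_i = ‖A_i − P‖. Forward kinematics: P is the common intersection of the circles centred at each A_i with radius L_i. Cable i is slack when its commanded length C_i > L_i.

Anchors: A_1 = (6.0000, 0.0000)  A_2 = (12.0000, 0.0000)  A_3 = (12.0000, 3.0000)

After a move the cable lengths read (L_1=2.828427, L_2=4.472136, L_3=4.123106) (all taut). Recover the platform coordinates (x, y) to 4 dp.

expand ‖A_i−P‖²=L_i² and subtract eq 1 (q_i ≔ ‖A_i‖²−L_i²)
q_1 = 36.0000+0.0000−8.0000 = 28.0000
eq1−eq2 → [-12.0000  0.0000]·P = -96.0000
eq1−eq3 → [-12.0000  -6.0000]·P = -108.0000
2×2 solve → P = (8.0000, 2.0000)

(8.0000, 2.0000)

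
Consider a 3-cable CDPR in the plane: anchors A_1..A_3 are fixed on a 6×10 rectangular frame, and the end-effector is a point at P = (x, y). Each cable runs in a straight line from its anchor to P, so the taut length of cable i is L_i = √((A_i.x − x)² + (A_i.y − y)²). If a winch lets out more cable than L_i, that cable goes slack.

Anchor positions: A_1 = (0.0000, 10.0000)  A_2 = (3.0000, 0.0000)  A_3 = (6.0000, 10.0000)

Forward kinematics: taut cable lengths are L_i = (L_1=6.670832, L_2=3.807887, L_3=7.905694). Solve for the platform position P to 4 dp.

circle eqns → linear via eq_j − eq_1; set c_j = A_j·A_j − L_j²
c_1 = 0.0000+100.0000−44.5000 = 55.5000
-6.0000·x + 20.0000·y = c_1−c_2 = 61.0000
-12.0000·x + 0.0000·y = c_1−c_3 = -18.0000
solve first two rows → x=1.5000, y=3.5000

(1.5000, 3.5000)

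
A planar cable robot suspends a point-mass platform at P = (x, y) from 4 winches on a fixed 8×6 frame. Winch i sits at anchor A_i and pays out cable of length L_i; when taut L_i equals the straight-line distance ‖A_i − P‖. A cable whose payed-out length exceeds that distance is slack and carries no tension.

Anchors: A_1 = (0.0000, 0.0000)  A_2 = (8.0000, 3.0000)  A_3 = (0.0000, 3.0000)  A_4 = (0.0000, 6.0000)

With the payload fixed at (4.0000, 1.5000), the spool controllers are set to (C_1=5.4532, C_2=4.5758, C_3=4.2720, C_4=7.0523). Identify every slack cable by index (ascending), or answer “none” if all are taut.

cable 1: L_1 = ‖A_1−P‖ = 4.2720;  C_1 = 5.4532 → slack
cable 2: L_2 = ‖A_2−P‖ = 4.2720;  C_2 = 4.5758 → slack
cable 3: L_3 = ‖A_3−P‖ = 4.2720;  C_3 = 4.2720 → taut
cable 4: L_4 = ‖A_4−P‖ = 6.0208;  C_4 = 7.0523 → slack

1, 2, 4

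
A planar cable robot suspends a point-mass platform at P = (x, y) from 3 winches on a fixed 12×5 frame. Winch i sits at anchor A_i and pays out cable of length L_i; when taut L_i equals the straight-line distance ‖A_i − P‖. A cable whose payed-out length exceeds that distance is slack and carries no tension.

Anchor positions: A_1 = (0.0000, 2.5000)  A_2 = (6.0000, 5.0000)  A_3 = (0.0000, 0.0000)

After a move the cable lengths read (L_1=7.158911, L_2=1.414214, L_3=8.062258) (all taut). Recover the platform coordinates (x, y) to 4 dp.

expand ‖A_i−P‖²=L_i² and subtract eq 1 (q_i ≔ ‖A_i‖²−L_i²)
q_1 = 0.0000+6.2500−51.2500 = -45.0000
eq1−eq2 → [-12.0000  -5.0000]·P = -104.0000
eq1−eq3 → [0.0000  5.0000]·P = 20.0000
2×2 solve → P = (7.0000, 4.0000)

(7.0000, 4.0000)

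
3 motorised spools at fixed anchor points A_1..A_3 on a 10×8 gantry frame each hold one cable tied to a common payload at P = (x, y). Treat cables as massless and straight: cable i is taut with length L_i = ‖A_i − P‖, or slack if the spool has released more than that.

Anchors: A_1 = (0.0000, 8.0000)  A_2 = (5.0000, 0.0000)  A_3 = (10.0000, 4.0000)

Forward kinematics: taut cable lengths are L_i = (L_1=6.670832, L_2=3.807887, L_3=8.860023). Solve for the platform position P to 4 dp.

(1.5000, 1.5000)

each cable: (A_i−P)·(A_i−P) = L_i²; let k_i = ‖A_i‖²−L_i²
k_1 = 0.0000+64.0000−44.5000 = 19.5000
row 1: -10.0000x + 16.0000y = 9.0000  (k_2=10.5000)
row 2: -20.0000x + 8.0000y = -18.0000  (k_3=37.5000)
Cramer on rows 1–2 → x = 1.5000, y = 1.5000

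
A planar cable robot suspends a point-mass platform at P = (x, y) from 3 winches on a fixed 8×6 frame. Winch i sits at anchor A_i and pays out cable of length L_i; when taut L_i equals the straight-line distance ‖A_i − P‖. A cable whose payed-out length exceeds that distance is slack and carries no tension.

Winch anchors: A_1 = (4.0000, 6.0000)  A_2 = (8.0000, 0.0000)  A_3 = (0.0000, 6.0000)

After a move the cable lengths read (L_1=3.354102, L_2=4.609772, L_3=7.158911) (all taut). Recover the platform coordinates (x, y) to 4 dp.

expand ‖A_i−P‖²=L_i² and subtract eq 1 (c_i ≔ ‖A_i‖²−L_i²)
c_1 = 16.0000+36.0000−11.2500 = 40.7500
eq1−eq2 → [-8.0000  12.0000]·P = -2.0000
eq1−eq3 → [8.0000  0.0000]·P = 56.0000
2×2 solve → P = (7.0000, 4.5000)

(7.0000, 4.5000)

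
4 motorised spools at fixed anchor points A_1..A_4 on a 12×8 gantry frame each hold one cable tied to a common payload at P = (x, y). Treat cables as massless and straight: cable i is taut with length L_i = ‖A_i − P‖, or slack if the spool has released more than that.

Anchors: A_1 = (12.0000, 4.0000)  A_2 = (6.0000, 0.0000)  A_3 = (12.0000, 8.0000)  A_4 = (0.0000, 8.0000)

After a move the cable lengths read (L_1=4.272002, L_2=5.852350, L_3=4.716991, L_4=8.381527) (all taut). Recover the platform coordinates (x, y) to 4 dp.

expand ‖A_i−P‖²=L_i² and subtract eq 1 (k_i ≔ ‖A_i‖²−L_i²)
k_1 = 144.0000+16.0000−18.2500 = 141.7500
eq1−eq2 → [12.0000  8.0000]·P = 140.0000
eq1−eq3 → [0.0000  -8.0000]·P = -44.0000
eq1−eq4 → [24.0000  -8.0000]·P = 148.0000
2×2 solve → P = (8.0000, 5.5000)
check cable 4: ‖A_4−P‖² = 70.2500 ≈ L_4² = 70.2500 ✓

(8.0000, 5.5000)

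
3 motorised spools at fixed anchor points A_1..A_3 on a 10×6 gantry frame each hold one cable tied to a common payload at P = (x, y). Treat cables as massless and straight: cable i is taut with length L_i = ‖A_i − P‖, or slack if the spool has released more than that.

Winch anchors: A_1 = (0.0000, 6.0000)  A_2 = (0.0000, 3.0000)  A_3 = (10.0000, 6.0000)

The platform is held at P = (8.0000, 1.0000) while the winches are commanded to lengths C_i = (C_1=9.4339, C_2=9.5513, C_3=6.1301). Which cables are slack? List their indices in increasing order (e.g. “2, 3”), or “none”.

2, 3

cable 1: L_1 = ‖A_1−P‖ = 9.4340;  C_1 = 9.4339 → taut
cable 2: L_2 = ‖A_2−P‖ = 8.2462;  C_2 = 9.5513 → slack
cable 3: L_3 = ‖A_3−P‖ = 5.3852;  C_3 = 6.1301 → slack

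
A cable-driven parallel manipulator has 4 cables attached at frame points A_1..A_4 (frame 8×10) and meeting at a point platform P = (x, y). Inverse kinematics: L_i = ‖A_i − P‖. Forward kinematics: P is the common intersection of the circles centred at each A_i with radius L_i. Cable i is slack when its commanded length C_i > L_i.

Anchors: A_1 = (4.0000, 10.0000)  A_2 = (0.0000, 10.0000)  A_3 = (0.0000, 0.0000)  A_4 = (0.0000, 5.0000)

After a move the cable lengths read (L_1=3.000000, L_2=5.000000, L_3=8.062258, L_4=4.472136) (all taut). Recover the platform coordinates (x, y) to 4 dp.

each cable: (A_i−P)·(A_i−P) = L_i²; let q_i = ‖A_i‖²−L_i²
q_1 = 16.0000+100.0000−9.0000 = 107.0000
row 1: 8.0000x + 0.0000y = 32.0000  (q_2=75.0000)
row 2: 8.0000x + 20.0000y = 172.0000  (q_3=-65.0000)
row 3: 8.0000x + 10.0000y = 102.0000  (q_4=5.0000)
Cramer on rows 1–2 → x = 4.0000, y = 7.0000
check cable 4: ‖A_4−P‖² = 20.0000 ≈ L_4² = 20.0000 ✓

(4.0000, 7.0000)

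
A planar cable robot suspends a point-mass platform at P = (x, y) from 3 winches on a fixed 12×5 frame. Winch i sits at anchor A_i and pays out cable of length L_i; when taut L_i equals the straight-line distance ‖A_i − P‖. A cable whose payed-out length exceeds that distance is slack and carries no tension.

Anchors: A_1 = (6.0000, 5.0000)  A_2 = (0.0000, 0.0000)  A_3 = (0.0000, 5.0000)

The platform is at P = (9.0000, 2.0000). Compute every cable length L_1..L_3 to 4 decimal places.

L_1: Δ = A_1−P = (-3.0000, 3.0000) → ‖Δ‖ = √18.0000 = 4.2426
L_2: Δ = A_2−P = (-9.0000, -2.0000) → ‖Δ‖ = √85.0000 = 9.2195
L_3: Δ = A_3−P = (-9.0000, 3.0000) → ‖Δ‖ = √90.0000 = 9.4868

(4.2426, 9.2195, 9.4868)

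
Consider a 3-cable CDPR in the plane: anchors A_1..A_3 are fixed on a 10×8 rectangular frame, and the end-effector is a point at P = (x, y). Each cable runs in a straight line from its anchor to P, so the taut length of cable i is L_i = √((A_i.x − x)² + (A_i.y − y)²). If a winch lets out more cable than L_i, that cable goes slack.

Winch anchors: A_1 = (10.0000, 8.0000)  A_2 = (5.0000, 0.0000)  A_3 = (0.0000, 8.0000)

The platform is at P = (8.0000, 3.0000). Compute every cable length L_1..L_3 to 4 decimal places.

L_1: Δ = A_1−P = (2.0000, 5.0000) → ‖Δ‖ = √29.0000 = 5.3852
L_2: Δ = A_2−P = (-3.0000, -3.0000) → ‖Δ‖ = √18.0000 = 4.2426
L_3: Δ = A_3−P = (-8.0000, 5.0000) → ‖Δ‖ = √89.0000 = 9.4340

(5.3852, 4.2426, 9.4340)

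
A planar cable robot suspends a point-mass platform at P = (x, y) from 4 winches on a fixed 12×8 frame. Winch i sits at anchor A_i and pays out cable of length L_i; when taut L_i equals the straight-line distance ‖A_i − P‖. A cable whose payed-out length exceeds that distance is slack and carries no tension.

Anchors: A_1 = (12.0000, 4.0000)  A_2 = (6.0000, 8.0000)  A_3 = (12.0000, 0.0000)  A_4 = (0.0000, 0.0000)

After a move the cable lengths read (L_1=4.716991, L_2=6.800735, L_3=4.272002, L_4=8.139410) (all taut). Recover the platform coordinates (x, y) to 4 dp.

(8.0000, 1.5000)

each cable: (A_i−P)·(A_i−P) = L_i²; let k_i = ‖A_i‖²−L_i²
k_1 = 144.0000+16.0000−22.2500 = 137.7500
row 1: 12.0000x − 8.0000y = 84.0000  (k_2=53.7500)
row 2: 0.0000x + 8.0000y = 12.0000  (k_3=125.7500)
row 3: 24.0000x + 8.0000y = 204.0000  (k_4=-66.2500)
Cramer on rows 1–2 → x = 8.0000, y = 1.5000
check cable 4: ‖A_4−P‖² = 66.2500 ≈ L_4² = 66.2500 ✓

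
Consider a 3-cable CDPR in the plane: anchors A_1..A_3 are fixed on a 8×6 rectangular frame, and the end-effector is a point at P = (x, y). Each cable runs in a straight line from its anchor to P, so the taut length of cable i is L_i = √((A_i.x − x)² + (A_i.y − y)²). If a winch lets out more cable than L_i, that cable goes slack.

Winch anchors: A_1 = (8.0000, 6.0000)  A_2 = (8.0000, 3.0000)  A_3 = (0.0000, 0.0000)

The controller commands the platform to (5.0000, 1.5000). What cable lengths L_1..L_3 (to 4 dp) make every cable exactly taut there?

cable 1: Δx=3.0000, Δy=4.5000; L_1 = √(Δx²+Δy²) = 5.4083
cable 2: Δx=3.0000, Δy=1.5000; L_2 = √(Δx²+Δy²) = 3.3541
cable 3: Δx=-5.0000, Δy=-1.5000; L_3 = √(Δx²+Δy²) = 5.2202

(5.4083, 3.3541, 5.2202)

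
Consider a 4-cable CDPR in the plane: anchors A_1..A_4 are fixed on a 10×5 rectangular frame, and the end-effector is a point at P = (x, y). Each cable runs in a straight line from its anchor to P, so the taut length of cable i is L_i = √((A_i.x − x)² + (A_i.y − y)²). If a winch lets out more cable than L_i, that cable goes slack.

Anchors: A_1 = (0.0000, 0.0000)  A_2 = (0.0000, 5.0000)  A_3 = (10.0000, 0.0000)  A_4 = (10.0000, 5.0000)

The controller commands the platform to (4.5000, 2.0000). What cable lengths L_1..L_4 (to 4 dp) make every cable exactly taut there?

(4.9244, 5.4083, 5.8523, 6.2650)

L_1: Δ = A_1−P = (-4.5000, -2.0000) → ‖Δ‖ = √24.2500 = 4.9244
L_2: Δ = A_2−P = (-4.5000, 3.0000) → ‖Δ‖ = √29.2500 = 5.4083
L_3: Δ = A_3−P = (5.5000, -2.0000) → ‖Δ‖ = √34.2500 = 5.8523
L_4: Δ = A_4−P = (5.5000, 3.0000) → ‖Δ‖ = √39.2500 = 6.2650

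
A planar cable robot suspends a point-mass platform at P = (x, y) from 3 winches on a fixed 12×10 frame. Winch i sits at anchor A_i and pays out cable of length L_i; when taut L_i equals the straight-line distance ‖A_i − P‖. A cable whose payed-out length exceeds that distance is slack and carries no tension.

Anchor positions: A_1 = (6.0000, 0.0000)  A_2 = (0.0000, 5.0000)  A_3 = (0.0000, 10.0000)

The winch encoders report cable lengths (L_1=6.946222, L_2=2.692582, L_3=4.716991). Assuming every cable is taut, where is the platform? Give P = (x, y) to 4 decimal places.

(2.5000, 6.0000)

expand ‖A_i−P‖²=L_i² and subtract eq 1 (q_i ≔ ‖A_i‖²−L_i²)
q_1 = 36.0000+0.0000−48.2500 = -12.2500
eq1−eq2 → [12.0000  -10.0000]·P = -30.0000
eq1−eq3 → [12.0000  -20.0000]·P = -90.0000
2×2 solve → P = (2.5000, 6.0000)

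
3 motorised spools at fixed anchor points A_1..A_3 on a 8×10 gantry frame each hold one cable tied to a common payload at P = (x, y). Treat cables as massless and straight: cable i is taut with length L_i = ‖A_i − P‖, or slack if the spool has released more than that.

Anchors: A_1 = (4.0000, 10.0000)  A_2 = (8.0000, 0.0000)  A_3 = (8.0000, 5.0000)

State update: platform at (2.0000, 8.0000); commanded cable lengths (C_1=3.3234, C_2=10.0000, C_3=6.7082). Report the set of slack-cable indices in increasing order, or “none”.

i=1: geometric 2.8284 vs commanded 3.3234 ⇒ slack
i=2: geometric 10.0000 vs commanded 10.0000 ⇒ taut
i=3: geometric 6.7082 vs commanded 6.7082 ⇒ taut

1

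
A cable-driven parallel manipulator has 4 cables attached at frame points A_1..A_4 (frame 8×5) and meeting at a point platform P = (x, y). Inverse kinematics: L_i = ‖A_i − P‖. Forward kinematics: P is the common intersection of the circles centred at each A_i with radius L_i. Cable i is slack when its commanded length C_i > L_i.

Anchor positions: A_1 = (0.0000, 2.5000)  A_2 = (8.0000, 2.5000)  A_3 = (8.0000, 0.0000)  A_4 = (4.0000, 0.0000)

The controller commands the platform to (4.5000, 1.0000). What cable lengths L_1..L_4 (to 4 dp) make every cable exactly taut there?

cable 1: Δx=-4.5000, Δy=1.5000; L_1 = √(Δx²+Δy²) = 4.7434
cable 2: Δx=3.5000, Δy=1.5000; L_2 = √(Δx²+Δy²) = 3.8079
cable 3: Δx=3.5000, Δy=-1.0000; L_3 = √(Δx²+Δy²) = 3.6401
cable 4: Δx=-0.5000, Δy=-1.0000; L_4 = √(Δx²+Δy²) = 1.1180

(4.7434, 3.8079, 3.6401, 1.1180)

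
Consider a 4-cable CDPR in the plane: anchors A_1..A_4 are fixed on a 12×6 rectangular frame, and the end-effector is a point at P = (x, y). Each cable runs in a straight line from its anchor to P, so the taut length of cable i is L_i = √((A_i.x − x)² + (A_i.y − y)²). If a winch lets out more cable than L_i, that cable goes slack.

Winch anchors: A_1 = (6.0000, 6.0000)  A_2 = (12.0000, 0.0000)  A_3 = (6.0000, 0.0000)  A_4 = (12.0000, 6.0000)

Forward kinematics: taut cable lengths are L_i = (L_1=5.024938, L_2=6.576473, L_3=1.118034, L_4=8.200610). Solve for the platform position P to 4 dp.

(5.5000, 1.0000)

circle eqns → linear via eq_j − eq_1; set q_j = A_j·A_j − L_j²
q_1 = 36.0000+36.0000−25.2500 = 46.7500
-12.0000·x + 12.0000·y = q_1−q_2 = -54.0000
0.0000·x + 12.0000·y = q_1−q_3 = 12.0000
-12.0000·x + 0.0000·y = q_1−q_4 = -66.0000
solve first two rows → x=5.5000, y=1.0000
check cable 4: ‖A_4−P‖² = 67.2500 ≈ L_4² = 67.2500 ✓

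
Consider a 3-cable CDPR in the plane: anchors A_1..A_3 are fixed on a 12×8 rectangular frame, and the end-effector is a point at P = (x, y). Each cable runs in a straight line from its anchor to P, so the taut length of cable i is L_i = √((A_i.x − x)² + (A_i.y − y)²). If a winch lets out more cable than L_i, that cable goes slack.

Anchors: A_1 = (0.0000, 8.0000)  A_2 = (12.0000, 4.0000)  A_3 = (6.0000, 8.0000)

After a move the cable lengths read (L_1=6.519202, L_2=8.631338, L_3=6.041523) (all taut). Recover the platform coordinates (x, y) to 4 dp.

circle eqns → linear via eq_j − eq_1; set c_j = A_j·A_j − L_j²
c_1 = 0.0000+64.0000−42.5000 = 21.5000
-24.0000·x + 8.0000·y = c_1−c_2 = -64.0000
-12.0000·x + 0.0000·y = c_1−c_3 = -42.0000
solve first two rows → x=3.5000, y=2.5000

(3.5000, 2.5000)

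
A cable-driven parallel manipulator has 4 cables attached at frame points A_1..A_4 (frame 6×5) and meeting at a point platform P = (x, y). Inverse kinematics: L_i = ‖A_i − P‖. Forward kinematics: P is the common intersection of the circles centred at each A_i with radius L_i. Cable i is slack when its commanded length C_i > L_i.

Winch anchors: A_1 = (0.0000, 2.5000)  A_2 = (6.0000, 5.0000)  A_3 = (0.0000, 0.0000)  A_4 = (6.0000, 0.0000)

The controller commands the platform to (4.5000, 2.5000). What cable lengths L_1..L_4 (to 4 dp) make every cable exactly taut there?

L_1: Δ = A_1−P = (-4.5000, 0.0000) → ‖Δ‖ = √20.2500 = 4.5000
L_2: Δ = A_2−P = (1.5000, 2.5000) → ‖Δ‖ = √8.5000 = 2.9155
L_3: Δ = A_3−P = (-4.5000, -2.5000) → ‖Δ‖ = √26.5000 = 5.1478
L_4: Δ = A_4−P = (1.5000, -2.5000) → ‖Δ‖ = √8.5000 = 2.9155

(4.5000, 2.9155, 5.1478, 2.9155)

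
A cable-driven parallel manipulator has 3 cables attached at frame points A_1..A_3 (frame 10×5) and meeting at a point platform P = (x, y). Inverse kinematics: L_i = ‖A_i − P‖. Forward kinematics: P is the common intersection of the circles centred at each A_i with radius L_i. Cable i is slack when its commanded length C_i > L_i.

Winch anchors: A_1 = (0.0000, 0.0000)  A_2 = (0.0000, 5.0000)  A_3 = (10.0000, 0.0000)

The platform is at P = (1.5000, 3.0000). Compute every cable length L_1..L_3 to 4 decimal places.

cable 1: Δx=-1.5000, Δy=-3.0000; L_1 = √(Δx²+Δy²) = 3.3541
cable 2: Δx=-1.5000, Δy=2.0000; L_2 = √(Δx²+Δy²) = 2.5000
cable 3: Δx=8.5000, Δy=-3.0000; L_3 = √(Δx²+Δy²) = 9.0139

(3.3541, 2.5000, 9.0139)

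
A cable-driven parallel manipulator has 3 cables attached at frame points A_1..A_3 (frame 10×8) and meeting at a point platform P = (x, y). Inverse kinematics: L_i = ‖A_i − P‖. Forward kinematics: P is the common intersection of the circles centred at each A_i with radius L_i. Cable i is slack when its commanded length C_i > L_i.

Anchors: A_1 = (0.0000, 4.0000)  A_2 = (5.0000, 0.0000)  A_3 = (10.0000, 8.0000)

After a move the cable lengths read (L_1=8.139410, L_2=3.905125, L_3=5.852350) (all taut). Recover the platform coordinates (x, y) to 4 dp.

expand ‖A_i−P‖²=L_i² and subtract eq 1 (c_i ≔ ‖A_i‖²−L_i²)
c_1 = 0.0000+16.0000−66.2500 = -50.2500
eq1−eq2 → [-10.0000  8.0000]·P = -60.0000
eq1−eq3 → [-20.0000  -8.0000]·P = -180.0000
2×2 solve → P = (8.0000, 2.5000)

(8.0000, 2.5000)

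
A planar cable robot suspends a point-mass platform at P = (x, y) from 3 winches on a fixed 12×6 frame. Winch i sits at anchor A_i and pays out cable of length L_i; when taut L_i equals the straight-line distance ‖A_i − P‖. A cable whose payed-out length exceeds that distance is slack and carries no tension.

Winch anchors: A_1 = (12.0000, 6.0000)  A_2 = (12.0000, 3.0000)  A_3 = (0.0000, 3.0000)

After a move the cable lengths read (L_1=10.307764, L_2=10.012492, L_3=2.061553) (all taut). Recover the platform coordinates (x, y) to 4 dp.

(2.0000, 3.5000)

each cable: (A_i−P)·(A_i−P) = L_i²; let k_i = ‖A_i‖²−L_i²
k_1 = 144.0000+36.0000−106.2500 = 73.7500
row 1: 0.0000x + 6.0000y = 21.0000  (k_2=52.7500)
row 2: 24.0000x + 6.0000y = 69.0000  (k_3=4.7500)
Cramer on rows 1–2 → x = 2.0000, y = 3.5000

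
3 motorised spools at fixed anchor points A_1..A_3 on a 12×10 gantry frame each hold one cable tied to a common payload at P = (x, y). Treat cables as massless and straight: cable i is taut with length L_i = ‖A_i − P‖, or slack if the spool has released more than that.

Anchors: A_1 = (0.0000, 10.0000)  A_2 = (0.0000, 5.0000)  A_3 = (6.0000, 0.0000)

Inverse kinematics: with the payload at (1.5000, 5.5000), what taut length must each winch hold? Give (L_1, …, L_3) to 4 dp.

L_1 = √((0.0000−1.5000)² + (10.0000−5.5000)²) = 4.7434
L_2 = √((0.0000−1.5000)² + (5.0000−5.5000)²) = 1.5811
L_3 = √((6.0000−1.5000)² + (0.0000−5.5000)²) = 7.1063

(4.7434, 1.5811, 7.1063)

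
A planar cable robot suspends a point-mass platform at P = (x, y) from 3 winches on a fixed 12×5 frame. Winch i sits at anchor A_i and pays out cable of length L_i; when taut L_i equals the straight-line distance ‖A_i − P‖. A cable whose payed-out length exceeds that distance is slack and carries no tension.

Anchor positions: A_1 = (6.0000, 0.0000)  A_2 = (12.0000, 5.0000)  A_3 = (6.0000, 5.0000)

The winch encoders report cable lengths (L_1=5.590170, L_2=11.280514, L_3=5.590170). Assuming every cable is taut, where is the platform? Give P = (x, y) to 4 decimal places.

expand ‖A_i−P‖²=L_i² and subtract eq 1 (c_i ≔ ‖A_i‖²−L_i²)
c_1 = 36.0000+0.0000−31.2500 = 4.7500
eq1−eq2 → [-12.0000  -10.0000]·P = -37.0000
eq1−eq3 → [0.0000  -10.0000]·P = -25.0000
2×2 solve → P = (1.0000, 2.5000)

(1.0000, 2.5000)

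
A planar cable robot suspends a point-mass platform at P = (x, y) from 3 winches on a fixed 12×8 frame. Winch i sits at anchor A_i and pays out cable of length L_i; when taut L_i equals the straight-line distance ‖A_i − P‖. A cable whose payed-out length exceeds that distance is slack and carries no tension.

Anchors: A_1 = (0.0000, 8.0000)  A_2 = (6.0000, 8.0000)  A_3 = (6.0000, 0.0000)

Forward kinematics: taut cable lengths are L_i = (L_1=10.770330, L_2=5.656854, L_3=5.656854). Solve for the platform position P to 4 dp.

(10.0000, 4.0000)

expand ‖A_i−P‖²=L_i² and subtract eq 1 (k_i ≔ ‖A_i‖²−L_i²)
k_1 = 0.0000+64.0000−116.0000 = -52.0000
eq1−eq2 → [-12.0000  0.0000]·P = -120.0000
eq1−eq3 → [-12.0000  16.0000]·P = -56.0000
2×2 solve → P = (10.0000, 4.0000)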